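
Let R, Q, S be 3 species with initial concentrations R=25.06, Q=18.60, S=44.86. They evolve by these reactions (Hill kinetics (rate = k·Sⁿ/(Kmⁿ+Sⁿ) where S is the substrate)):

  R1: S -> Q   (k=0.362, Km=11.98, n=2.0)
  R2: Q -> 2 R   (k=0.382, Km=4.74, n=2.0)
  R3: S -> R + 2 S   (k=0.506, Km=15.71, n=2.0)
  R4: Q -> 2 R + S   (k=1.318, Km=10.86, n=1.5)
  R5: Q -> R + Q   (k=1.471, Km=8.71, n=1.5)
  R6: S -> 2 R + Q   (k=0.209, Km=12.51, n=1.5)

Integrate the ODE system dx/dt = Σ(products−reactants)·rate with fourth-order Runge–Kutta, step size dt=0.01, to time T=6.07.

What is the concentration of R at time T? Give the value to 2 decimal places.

R at T = 51.17

RK4 with dt=0.01: 607 steps to T=6.07. Trajectory (selected grid times):
t=0.00: R=25.06 Q=18.60 S=44.86
t=0.67: R=28.04 Q=18.10 S=45.42
t=1.35: R=31.05 Q=17.61 S=45.98
t=2.02: R=33.98 Q=17.13 S=46.53
t=2.70: R=36.93 Q=16.65 S=47.07
t=3.37: R=39.82 Q=16.19 S=47.60
t=4.05: R=42.72 Q=15.74 S=48.13
t=4.72: R=45.55 Q=15.30 S=48.64
t=5.40: R=48.39 Q=14.86 S=49.15
t=6.07: R=51.17 Q=14.45 S=49.64
Read off R at T=6.07: 51.17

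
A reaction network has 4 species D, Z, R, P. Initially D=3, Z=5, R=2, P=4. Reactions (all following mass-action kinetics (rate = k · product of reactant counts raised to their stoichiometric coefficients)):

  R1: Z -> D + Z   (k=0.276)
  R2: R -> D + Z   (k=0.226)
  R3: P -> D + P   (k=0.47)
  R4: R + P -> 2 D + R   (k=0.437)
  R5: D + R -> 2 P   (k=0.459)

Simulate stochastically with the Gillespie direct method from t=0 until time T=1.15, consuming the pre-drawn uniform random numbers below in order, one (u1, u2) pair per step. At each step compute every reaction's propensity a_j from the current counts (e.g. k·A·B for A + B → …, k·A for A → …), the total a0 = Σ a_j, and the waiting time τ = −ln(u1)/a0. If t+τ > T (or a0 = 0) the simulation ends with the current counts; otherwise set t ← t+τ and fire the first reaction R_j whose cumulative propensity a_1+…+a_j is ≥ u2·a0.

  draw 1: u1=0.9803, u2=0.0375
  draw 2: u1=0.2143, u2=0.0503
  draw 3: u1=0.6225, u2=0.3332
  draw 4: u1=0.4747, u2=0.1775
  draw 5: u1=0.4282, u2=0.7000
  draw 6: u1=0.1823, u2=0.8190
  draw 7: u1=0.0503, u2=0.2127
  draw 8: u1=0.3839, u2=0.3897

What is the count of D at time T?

t=0.000: D=3 Z=5 R=2 P=4
Draw 1: a1=1.380, a2=0.452, a3=1.880, a4=3.496, a5=2.754, a0=9.962; τ=−ln(0.9803)/9.962=0.002 → t=0.002; u2·a0=0.0375·9.962=0.374 ≤ a1=1.380 → R1 fires; D=4 Z=5 R=2 P=4
Draw 2: a1=1.380, a2=0.452, a3=1.880, a4=3.496, a5=3.672, a0=10.880; τ=−ln(0.2143)/10.880=0.142 → t=0.144; u2·a0=0.0503·10.880=0.547 ≤ a1=1.380 → R1 fires; D=5 Z=5 R=2 P=4
Draw 3: a1=1.380, a2=0.452, a3=1.880, a4=3.496, a5=4.590, a0=11.798; τ=−ln(0.6225)/11.798=0.040 → t=0.184; u2·a0=0.3332·11.798=3.931; a1+…+a3=3.712 < 3.931 ≤ a1+…+a4=7.208 → R4 fires; D=7 Z=5 R=2 P=3
Draw 4: a1=1.380, a2=0.452, a3=1.410, a4=2.622, a5=6.426, a0=12.290; τ=−ln(0.4747)/12.290=0.061 → t=0.244; u2·a0=0.1775·12.290=2.181; a1+a2=1.832 < 2.181 ≤ a1+…+a3=3.242 → R3 fires; D=8 Z=5 R=2 P=3
Draw 5: a1=1.380, a2=0.452, a3=1.410, a4=2.622, a5=7.344, a0=13.208; τ=−ln(0.4282)/13.208=0.064 → t=0.309; u2·a0=0.7000·13.208=9.246; a1+…+a4=5.864 < 9.246 ≤ a1+…+a5=13.208 → R5 fires; D=7 Z=5 R=1 P=5
Draw 6: a1=1.380, a2=0.226, a3=2.350, a4=2.185, a5=3.213, a0=9.354; τ=−ln(0.1823)/9.354=0.182 → t=0.491; u2·a0=0.8190·9.354=7.661; a1+…+a4=6.141 < 7.661 ≤ a1+…+a5=9.354 → R5 fires; D=6 Z=5 R=0 P=7
Draw 7: a1=1.380, a2=0.000, a3=3.290, a4=0.000, a5=0.000, a0=4.670; τ=−ln(0.0503)/4.670=0.640 → t=1.131; u2·a0=0.2127·4.670=0.993 ≤ a1=1.380 → R1 fires; D=7 Z=5 R=0 P=7
Draw 8: a1=1.380, a2=0.000, a3=3.290, a4=0.000, a5=0.000, a0=4.670; τ=−ln(0.3839)/4.670=0.205 → t=1.336 > T=1.15: stop.
Read off D at T=1.15: 7

D at T = 7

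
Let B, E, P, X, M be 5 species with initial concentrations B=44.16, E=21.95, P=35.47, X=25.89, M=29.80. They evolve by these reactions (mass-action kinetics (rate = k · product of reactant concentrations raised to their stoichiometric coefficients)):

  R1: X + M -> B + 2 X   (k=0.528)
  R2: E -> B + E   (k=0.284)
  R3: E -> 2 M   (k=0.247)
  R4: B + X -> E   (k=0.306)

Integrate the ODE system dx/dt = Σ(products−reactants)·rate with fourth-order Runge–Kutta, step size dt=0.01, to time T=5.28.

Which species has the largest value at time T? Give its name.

Dominant species at T: B

RK4 with dt=0.01: 528 steps to T=5.28. Trajectory (selected grid times):
t=0.00: B=44.16 E=21.95 P=35.47 X=25.89 M=29.80
t=0.59: B=30.69 E=71.94 P=35.47 X=1.99 M=12.78
t=1.17: B=41.67 E=70.26 P=35.47 X=1.24 M=25.41
t=1.76: B=54.27 E=73.93 P=35.47 X=1.90 M=31.47
t=2.35: B=66.63 E=80.28 P=35.47 X=1.27 M=37.05
t=2.93: B=79.84 E=82.78 P=35.47 X=1.04 M=46.47
t=3.52: B=94.10 E=87.36 P=35.47 X=1.09 M=54.20
t=4.11: B=108.98 E=92.31 P=35.47 X=0.89 M=62.57
t=4.69: B=124.45 E=96.26 P=35.47 X=0.83 M=72.16
t=5.28: B=140.97 E=101.57 P=35.47 X=0.79 M=81.30
At T=5.28: B=140.97 E=101.57 P=35.47 X=0.79 M=81.30; the largest is B.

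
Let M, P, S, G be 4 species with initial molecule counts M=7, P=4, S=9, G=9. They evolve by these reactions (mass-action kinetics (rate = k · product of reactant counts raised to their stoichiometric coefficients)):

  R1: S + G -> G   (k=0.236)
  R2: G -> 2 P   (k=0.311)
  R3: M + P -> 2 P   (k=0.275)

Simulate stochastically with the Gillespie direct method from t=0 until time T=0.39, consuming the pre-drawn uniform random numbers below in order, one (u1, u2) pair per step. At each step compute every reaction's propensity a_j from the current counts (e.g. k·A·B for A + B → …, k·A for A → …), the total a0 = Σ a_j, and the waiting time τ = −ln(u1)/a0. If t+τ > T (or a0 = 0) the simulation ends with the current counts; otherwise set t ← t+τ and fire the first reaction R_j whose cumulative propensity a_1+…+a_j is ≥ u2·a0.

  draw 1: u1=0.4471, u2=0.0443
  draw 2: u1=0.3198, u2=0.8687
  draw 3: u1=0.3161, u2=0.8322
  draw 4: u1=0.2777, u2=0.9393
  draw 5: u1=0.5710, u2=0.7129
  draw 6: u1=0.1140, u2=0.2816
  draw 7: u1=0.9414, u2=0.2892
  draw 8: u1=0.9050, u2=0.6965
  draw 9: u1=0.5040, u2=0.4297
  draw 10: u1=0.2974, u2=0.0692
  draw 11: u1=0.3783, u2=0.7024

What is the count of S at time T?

t=0.000: M=7 P=4 S=9 G=9
Draw 1: a1=19.116, a2=2.799, a3=7.700, a0=29.615; τ=−ln(0.4471)/29.615=0.027 → t=0.027; u2·a0=0.0443·29.615=1.312 ≤ a1=19.116 → R1 fires; M=7 P=4 S=8 G=9
Draw 2: a1=16.992, a2=2.799, a3=7.700, a0=27.491; τ=−ln(0.3198)/27.491=0.041 → t=0.069; u2·a0=0.8687·27.491=23.881; a1+a2=19.791 < 23.881 ≤ a1+…+a3=27.491 → R3 fires; M=6 P=5 S=8 G=9
Draw 3: a1=16.992, a2=2.799, a3=8.250, a0=28.041; τ=−ln(0.3161)/28.041=0.041 → t=0.110; u2·a0=0.8322·28.041=23.336; a1+a2=19.791 < 23.336 ≤ a1+…+a3=28.041 → R3 fires; M=5 P=6 S=8 G=9
Draw 4: a1=16.992, a2=2.799, a3=8.250, a0=28.041; τ=−ln(0.2777)/28.041=0.046 → t=0.155; u2·a0=0.9393·28.041=26.339; a1+a2=19.791 < 26.339 ≤ a1+…+a3=28.041 → R3 fires; M=4 P=7 S=8 G=9
Draw 5: a1=16.992, a2=2.799, a3=7.700, a0=27.491; τ=−ln(0.5710)/27.491=0.020 → t=0.176; u2·a0=0.7129·27.491=19.598; a1=16.992 < 19.598 ≤ a1+a2=19.791 → R2 fires; M=4 P=9 S=8 G=8
Draw 6: a1=15.104, a2=2.488, a3=9.900, a0=27.492; τ=−ln(0.1140)/27.492=0.079 → t=0.255; u2·a0=0.2816·27.492=7.742 ≤ a1=15.104 → R1 fires; M=4 P=9 S=7 G=8
Draw 7: a1=13.216, a2=2.488, a3=9.900, a0=25.604; τ=−ln(0.9414)/25.604=0.002 → t=0.257; u2·a0=0.2892·25.604=7.405 ≤ a1=13.216 → R1 fires; M=4 P=9 S=6 G=8
Draw 8: a1=11.328, a2=2.488, a3=9.900, a0=23.716; τ=−ln(0.9050)/23.716=0.004 → t=0.261; u2·a0=0.6965·23.716=16.518; a1+a2=13.816 < 16.518 ≤ a1+…+a3=23.716 → R3 fires; M=3 P=10 S=6 G=8
Draw 9: a1=11.328, a2=2.488, a3=8.250, a0=22.066; τ=−ln(0.5040)/22.066=0.031 → t=0.292; u2·a0=0.4297·22.066=9.482 ≤ a1=11.328 → R1 fires; M=3 P=10 S=5 G=8
Draw 10: a1=9.440, a2=2.488, a3=8.250, a0=20.178; τ=−ln(0.2974)/20.178=0.060 → t=0.353; u2·a0=0.0692·20.178=1.396 ≤ a1=9.440 → R1 fires; M=3 P=10 S=4 G=8
Draw 11: a1=7.552, a2=2.488, a3=8.250, a0=18.290; τ=−ln(0.3783)/18.290=0.053 → t=0.406 > T=0.39: stop.
Read off S at T=0.39: 4

S at T = 4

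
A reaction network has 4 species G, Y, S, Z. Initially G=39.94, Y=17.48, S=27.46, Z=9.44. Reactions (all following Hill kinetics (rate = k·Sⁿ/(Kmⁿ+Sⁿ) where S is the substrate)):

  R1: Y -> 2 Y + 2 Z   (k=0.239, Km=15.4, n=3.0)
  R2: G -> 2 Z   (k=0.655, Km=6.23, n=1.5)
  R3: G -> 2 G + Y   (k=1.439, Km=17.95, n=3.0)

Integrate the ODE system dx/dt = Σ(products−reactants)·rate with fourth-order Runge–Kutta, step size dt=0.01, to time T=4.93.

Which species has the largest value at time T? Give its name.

RK4 with dt=0.01: 493 steps to T=4.93. Trajectory (selected grid times):
t=0.00: G=39.94 Y=17.48 S=27.46 Z=9.44
t=0.55: G=40.33 Y=18.29 S=27.46 Z=10.28
t=1.10: G=40.72 Y=19.10 S=27.46 Z=11.13
t=1.64: G=41.10 Y=19.90 S=27.46 Z=11.97
t=2.19: G=41.49 Y=20.72 S=27.46 Z=12.83
t=2.74: G=41.88 Y=21.55 S=27.46 Z=13.70
t=3.29: G=42.28 Y=22.38 S=27.46 Z=14.58
t=3.83: G=42.66 Y=23.21 S=27.46 Z=15.45
t=4.38: G=43.06 Y=24.05 S=27.46 Z=16.34
t=4.93: G=43.46 Y=24.89 S=27.46 Z=17.23
At T=4.93: G=43.46 Y=24.89 S=27.46 Z=17.23; the largest is G.

Dominant species at T: G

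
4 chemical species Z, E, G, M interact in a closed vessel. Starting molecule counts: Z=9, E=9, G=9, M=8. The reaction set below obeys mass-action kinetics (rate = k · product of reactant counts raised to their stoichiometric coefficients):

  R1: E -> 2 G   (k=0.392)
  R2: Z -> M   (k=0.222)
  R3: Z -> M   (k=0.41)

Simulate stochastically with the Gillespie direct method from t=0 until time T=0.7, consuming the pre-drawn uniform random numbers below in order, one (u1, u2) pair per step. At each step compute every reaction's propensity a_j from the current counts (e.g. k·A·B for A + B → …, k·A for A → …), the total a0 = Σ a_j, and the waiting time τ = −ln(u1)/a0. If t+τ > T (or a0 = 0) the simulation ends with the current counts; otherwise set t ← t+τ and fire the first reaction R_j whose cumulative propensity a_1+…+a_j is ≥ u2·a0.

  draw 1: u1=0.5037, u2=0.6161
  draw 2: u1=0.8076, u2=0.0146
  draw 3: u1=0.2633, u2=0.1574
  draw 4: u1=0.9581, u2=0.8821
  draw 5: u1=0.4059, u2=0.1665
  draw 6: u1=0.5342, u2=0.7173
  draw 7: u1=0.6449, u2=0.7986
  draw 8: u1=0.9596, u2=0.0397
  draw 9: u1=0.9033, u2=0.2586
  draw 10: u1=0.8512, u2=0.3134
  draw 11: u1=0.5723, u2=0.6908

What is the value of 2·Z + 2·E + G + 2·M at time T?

Value at T = 61

Check how each reaction changes W = 2·Z + 2·E + G + 2·M (weight of products minus weight of reactants):
R1: E -> 2 G: (1·2) − (2·1) = 2 − 2 = 0
R2: Z -> M: (2·1) − (2·1) = 2 − 2 = 0
R3: Z -> M: (2·1) − (2·1) = 2 − 2 = 0
Every reaction leaves W unchanged, so W is conserved and no simulation is needed: W(T) = W(0) = 2·9 + 2·9 + 9 + 2·8 = 61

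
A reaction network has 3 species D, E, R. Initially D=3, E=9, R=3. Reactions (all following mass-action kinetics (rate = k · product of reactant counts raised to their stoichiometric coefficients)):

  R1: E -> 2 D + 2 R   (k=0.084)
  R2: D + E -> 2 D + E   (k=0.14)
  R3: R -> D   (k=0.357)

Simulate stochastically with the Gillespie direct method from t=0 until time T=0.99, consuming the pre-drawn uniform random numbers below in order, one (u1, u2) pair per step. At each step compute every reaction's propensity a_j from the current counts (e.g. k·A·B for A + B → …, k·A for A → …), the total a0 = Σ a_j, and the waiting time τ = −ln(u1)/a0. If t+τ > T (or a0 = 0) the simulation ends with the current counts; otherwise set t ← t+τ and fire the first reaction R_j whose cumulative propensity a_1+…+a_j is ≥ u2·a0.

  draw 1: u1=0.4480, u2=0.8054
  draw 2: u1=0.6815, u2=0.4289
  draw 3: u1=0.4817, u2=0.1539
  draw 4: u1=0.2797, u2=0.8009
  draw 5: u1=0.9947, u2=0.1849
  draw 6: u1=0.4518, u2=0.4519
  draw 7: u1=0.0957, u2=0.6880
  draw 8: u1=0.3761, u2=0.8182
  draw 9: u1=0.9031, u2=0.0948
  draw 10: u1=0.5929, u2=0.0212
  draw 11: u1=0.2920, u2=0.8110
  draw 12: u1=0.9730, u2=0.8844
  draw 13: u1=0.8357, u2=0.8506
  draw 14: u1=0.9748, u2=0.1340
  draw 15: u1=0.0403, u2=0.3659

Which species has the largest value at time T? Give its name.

Dominant species at T: D

t=0.000: D=3 E=9 R=3
Draw 1: a1=0.756, a2=3.780, a3=1.071, a0=5.607; τ=−ln(0.4480)/5.607=0.143 → t=0.143; u2·a0=0.8054·5.607=4.516; a1=0.756 < 4.516 ≤ a1+a2=4.536 → R2 fires; D=4 E=9 R=3
Draw 2: a1=0.756, a2=5.040, a3=1.071, a0=6.867; τ=−ln(0.6815)/6.867=0.056 → t=0.199; u2·a0=0.4289·6.867=2.945; a1=0.756 < 2.945 ≤ a1+a2=5.796 → R2 fires; D=5 E=9 R=3
Draw 3: a1=0.756, a2=6.300, a3=1.071, a0=8.127; τ=−ln(0.4817)/8.127=0.090 → t=0.289; u2·a0=0.1539·8.127=1.251; a1=0.756 < 1.251 ≤ a1+a2=7.056 → R2 fires; D=6 E=9 R=3
Draw 4: a1=0.756, a2=7.560, a3=1.071, a0=9.387; τ=−ln(0.2797)/9.387=0.136 → t=0.425; u2·a0=0.8009·9.387=7.518; a1=0.756 < 7.518 ≤ a1+a2=8.316 → R2 fires; D=7 E=9 R=3
Draw 5: a1=0.756, a2=8.820, a3=1.071, a0=10.647; τ=−ln(0.9947)/10.647=0.000 → t=0.425; u2·a0=0.1849·10.647=1.969; a1=0.756 < 1.969 ≤ a1+a2=9.576 → R2 fires; D=8 E=9 R=3
Draw 6: a1=0.756, a2=10.080, a3=1.071, a0=11.907; τ=−ln(0.4518)/11.907=0.067 → t=0.492; u2·a0=0.4519·11.907=5.381; a1=0.756 < 5.381 ≤ a1+a2=10.836 → R2 fires; D=9 E=9 R=3
Draw 7: a1=0.756, a2=11.340, a3=1.071, a0=13.167; τ=−ln(0.0957)/13.167=0.178 → t=0.670; u2·a0=0.6880·13.167=9.059; a1=0.756 < 9.059 ≤ a1+a2=12.096 → R2 fires; D=10 E=9 R=3
Draw 8: a1=0.756, a2=12.600, a3=1.071, a0=14.427; τ=−ln(0.3761)/14.427=0.068 → t=0.738; u2·a0=0.8182·14.427=11.804; a1=0.756 < 11.804 ≤ a1+a2=13.356 → R2 fires; D=11 E=9 R=3
Draw 9: a1=0.756, a2=13.860, a3=1.071, a0=15.687; τ=−ln(0.9031)/15.687=0.006 → t=0.744; u2·a0=0.0948·15.687=1.487; a1=0.756 < 1.487 ≤ a1+a2=14.616 → R2 fires; D=12 E=9 R=3
Draw 10: a1=0.756, a2=15.120, a3=1.071, a0=16.947; τ=−ln(0.5929)/16.947=0.031 → t=0.775; u2·a0=0.0212·16.947=0.359 ≤ a1=0.756 → R1 fires; D=14 E=8 R=5
Draw 11: a1=0.672, a2=15.680, a3=1.785, a0=18.137; τ=−ln(0.2920)/18.137=0.068 → t=0.843; u2·a0=0.8110·18.137=14.709; a1=0.672 < 14.709 ≤ a1+a2=16.352 → R2 fires; D=15 E=8 R=5
Draw 12: a1=0.672, a2=16.800, a3=1.785, a0=19.257; τ=−ln(0.9730)/19.257=0.001 → t=0.845; u2·a0=0.8844·19.257=17.031; a1=0.672 < 17.031 ≤ a1+a2=17.472 → R2 fires; D=16 E=8 R=5
Draw 13: a1=0.672, a2=17.920, a3=1.785, a0=20.377; τ=−ln(0.8357)/20.377=0.009 → t=0.853; u2·a0=0.8506·20.377=17.333; a1=0.672 < 17.333 ≤ a1+a2=18.592 → R2 fires; D=17 E=8 R=5
Draw 14: a1=0.672, a2=19.040, a3=1.785, a0=21.497; τ=−ln(0.9748)/21.497=0.001 → t=0.855; u2·a0=0.1340·21.497=2.881; a1=0.672 < 2.881 ≤ a1+a2=19.712 → R2 fires; D=18 E=8 R=5
Draw 15: a1=0.672, a2=20.160, a3=1.785, a0=22.617; τ=−ln(0.0403)/22.617=0.142 → t=0.996 > T=0.99: stop.
At T=0.99: D=18 E=8 R=5; the largest is D.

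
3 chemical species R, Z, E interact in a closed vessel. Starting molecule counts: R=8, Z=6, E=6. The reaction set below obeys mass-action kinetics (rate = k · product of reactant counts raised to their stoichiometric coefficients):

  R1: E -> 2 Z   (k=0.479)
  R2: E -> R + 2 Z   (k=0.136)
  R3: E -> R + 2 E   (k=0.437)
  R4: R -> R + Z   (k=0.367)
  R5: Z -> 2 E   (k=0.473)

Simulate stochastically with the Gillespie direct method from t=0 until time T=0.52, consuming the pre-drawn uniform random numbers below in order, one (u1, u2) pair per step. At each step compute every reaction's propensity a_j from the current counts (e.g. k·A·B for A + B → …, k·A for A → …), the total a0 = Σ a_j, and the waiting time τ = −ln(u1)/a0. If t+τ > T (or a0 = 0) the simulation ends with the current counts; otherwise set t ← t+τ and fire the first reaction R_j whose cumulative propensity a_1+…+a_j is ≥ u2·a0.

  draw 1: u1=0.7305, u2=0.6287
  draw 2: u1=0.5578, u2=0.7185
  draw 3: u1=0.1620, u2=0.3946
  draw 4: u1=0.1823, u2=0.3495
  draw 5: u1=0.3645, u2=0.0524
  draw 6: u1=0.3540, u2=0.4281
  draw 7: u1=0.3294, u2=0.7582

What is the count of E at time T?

E at T = 8

t=0.000: R=8 Z=6 E=6
Draw 1: a1=2.874, a2=0.816, a3=2.622, a4=2.936, a5=2.838, a0=12.086; τ=−ln(0.7305)/12.086=0.026 → t=0.026; u2·a0=0.6287·12.086=7.598; a1+…+a3=6.312 < 7.598 ≤ a1+…+a4=9.248 → R4 fires; R=8 Z=7 E=6
Draw 2: a1=2.874, a2=0.816, a3=2.622, a4=2.936, a5=3.311, a0=12.559; τ=−ln(0.5578)/12.559=0.046 → t=0.072; u2·a0=0.7185·12.559=9.024; a1+…+a3=6.312 < 9.024 ≤ a1+…+a4=9.248 → R4 fires; R=8 Z=8 E=6
Draw 3: a1=2.874, a2=0.816, a3=2.622, a4=2.936, a5=3.784, a0=13.032; τ=−ln(0.1620)/13.032=0.140 → t=0.212; u2·a0=0.3946·13.032=5.142; a1+a2=3.690 < 5.142 ≤ a1+…+a3=6.312 → R3 fires; R=9 Z=8 E=7
Draw 4: a1=3.353, a2=0.952, a3=3.059, a4=3.303, a5=3.784, a0=14.451; τ=−ln(0.1823)/14.451=0.118 → t=0.330; u2·a0=0.3495·14.451=5.051; a1+a2=4.305 < 5.051 ≤ a1+…+a3=7.364 → R3 fires; R=10 Z=8 E=8
Draw 5: a1=3.832, a2=1.088, a3=3.496, a4=3.670, a5=3.784, a0=15.870; τ=−ln(0.3645)/15.870=0.064 → t=0.394; u2·a0=0.0524·15.870=0.832 ≤ a1=3.832 → R1 fires; R=10 Z=10 E=7
Draw 6: a1=3.353, a2=0.952, a3=3.059, a4=3.670, a5=4.730, a0=15.764; τ=−ln(0.3540)/15.764=0.066 → t=0.459; u2·a0=0.4281·15.764=6.749; a1+a2=4.305 < 6.749 ≤ a1+…+a3=7.364 → R3 fires; R=11 Z=10 E=8
Draw 7: a1=3.832, a2=1.088, a3=3.496, a4=4.037, a5=4.730, a0=17.183; τ=−ln(0.3294)/17.183=0.065 → t=0.524 > T=0.52: stop.
Read off E at T=0.52: 8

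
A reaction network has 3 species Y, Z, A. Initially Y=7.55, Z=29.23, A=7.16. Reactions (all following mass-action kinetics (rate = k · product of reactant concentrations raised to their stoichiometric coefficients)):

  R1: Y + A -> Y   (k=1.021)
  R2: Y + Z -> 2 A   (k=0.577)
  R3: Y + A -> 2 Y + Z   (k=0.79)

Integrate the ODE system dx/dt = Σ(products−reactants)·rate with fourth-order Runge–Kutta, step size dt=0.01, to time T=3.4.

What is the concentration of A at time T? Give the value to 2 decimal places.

A at T = 14.25

RK4 with dt=0.01: 340 steps to T=3.4. Trajectory (selected grid times):
t=0.00: Y=7.55 Z=29.23 A=7.16
t=0.38: Y=1.86 Z=23.54 A=14.83
t=0.76: Y=1.01 Z=22.69 A=14.74
t=1.13: Y=0.60 Z=22.28 A=14.56
t=1.51: Y=0.36 Z=22.04 A=14.44
t=1.89: Y=0.22 Z=21.90 A=14.36
t=2.27: Y=0.14 Z=21.82 A=14.31
t=2.64: Y=0.08 Z=21.76 A=14.28
t=3.02: Y=0.05 Z=21.73 A=14.26
t=3.40: Y=0.03 Z=21.71 A=14.25
Read off A at T=3.4: 14.25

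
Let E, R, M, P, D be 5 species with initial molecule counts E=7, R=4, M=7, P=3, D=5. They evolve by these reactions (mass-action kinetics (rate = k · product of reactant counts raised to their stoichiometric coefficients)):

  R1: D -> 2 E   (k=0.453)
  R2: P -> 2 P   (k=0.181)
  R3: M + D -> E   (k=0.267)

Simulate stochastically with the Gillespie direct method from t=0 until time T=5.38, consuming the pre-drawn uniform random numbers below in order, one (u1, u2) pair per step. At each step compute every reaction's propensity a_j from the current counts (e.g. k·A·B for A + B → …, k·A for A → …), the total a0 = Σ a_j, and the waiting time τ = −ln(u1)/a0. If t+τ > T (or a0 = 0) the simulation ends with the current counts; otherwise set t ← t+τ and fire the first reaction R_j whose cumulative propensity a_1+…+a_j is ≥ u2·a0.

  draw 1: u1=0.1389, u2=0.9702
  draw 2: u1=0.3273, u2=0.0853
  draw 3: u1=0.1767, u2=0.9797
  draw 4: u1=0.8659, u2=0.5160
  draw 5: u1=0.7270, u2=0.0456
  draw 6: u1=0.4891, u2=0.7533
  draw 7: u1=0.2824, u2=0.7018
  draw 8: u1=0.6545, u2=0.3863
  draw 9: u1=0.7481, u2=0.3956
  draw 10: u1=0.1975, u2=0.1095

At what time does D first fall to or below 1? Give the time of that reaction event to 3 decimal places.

Threshold first reached at t = 0.583

t=0.000: E=7 R=4 M=7 P=3 D=5
Draw 1: a1=2.265, a2=0.543, a3=9.345, a0=12.153; τ=−ln(0.1389)/12.153=0.162 → t=0.162; u2·a0=0.9702·12.153=11.791; a1+a2=2.808 < 11.791 ≤ a1+…+a3=12.153 → R3 fires; E=8 R=4 M=6 P=3 D=4
Draw 2: a1=1.812, a2=0.543, a3=6.408, a0=8.763; τ=−ln(0.3273)/8.763=0.127 → t=0.290; u2·a0=0.0853·8.763=0.747 ≤ a1=1.812 → R1 fires; E=10 R=4 M=6 P=3 D=3
Draw 3: a1=1.359, a2=0.543, a3=4.806, a0=6.708; τ=−ln(0.1767)/6.708=0.258 → t=0.548; u2·a0=0.9797·6.708=6.572; a1+a2=1.902 < 6.572 ≤ a1+…+a3=6.708 → R3 fires; E=11 R=4 M=5 P=3 D=2
Draw 4: a1=0.906, a2=0.543, a3=2.670, a0=4.119; τ=−ln(0.8659)/4.119=0.035 → t=0.583; u2·a0=0.5160·4.119=2.125; a1+a2=1.449 < 2.125 ≤ a1+…+a3=4.119 → R3 fires; E=12 R=4 M=4 P=3 D=1
Draw 5: a1=0.453, a2=0.543, a3=1.068, a0=2.064; τ=−ln(0.7270)/2.064=0.154 → t=0.738; u2·a0=0.0456·2.064=0.094 ≤ a1=0.453 → R1 fires; E=14 R=4 M=4 P=3 D=0
Draw 6: a1=0.000, a2=0.543, a3=0.000, a0=0.543; τ=−ln(0.4891)/0.543=1.317 → t=2.055; u2·a0=0.7533·0.543=0.409; a1=0.000 < 0.409 ≤ a1+a2=0.543 → R2 fires; E=14 R=4 M=4 P=4 D=0
Draw 7: a1=0.000, a2=0.724, a3=0.000, a0=0.724; τ=−ln(0.2824)/0.724=1.746 → t=3.801; u2·a0=0.7018·0.724=0.508; a1=0.000 < 0.508 ≤ a1+a2=0.724 → R2 fires; E=14 R=4 M=4 P=5 D=0
Draw 8: a1=0.000, a2=0.905, a3=0.000, a0=0.905; τ=−ln(0.6545)/0.905=0.468 → t=4.270; u2·a0=0.3863·0.905=0.350; a1=0.000 < 0.350 ≤ a1+a2=0.905 → R2 fires; E=14 R=4 M=4 P=6 D=0
Draw 9: a1=0.000, a2=1.086, a3=0.000, a0=1.086; τ=−ln(0.7481)/1.086=0.267 → t=4.537; u2·a0=0.3956·1.086=0.430; a1=0.000 < 0.430 ≤ a1+a2=1.086 → R2 fires; E=14 R=4 M=4 P=7 D=0
Draw 10: a1=0.000, a2=1.267, a3=0.000, a0=1.267; τ=−ln(0.1975)/1.267=1.280 → t=5.817 > T=5.38: stop.
D first becomes ≤ 1 when it reaches 1 at the event at t=0.583.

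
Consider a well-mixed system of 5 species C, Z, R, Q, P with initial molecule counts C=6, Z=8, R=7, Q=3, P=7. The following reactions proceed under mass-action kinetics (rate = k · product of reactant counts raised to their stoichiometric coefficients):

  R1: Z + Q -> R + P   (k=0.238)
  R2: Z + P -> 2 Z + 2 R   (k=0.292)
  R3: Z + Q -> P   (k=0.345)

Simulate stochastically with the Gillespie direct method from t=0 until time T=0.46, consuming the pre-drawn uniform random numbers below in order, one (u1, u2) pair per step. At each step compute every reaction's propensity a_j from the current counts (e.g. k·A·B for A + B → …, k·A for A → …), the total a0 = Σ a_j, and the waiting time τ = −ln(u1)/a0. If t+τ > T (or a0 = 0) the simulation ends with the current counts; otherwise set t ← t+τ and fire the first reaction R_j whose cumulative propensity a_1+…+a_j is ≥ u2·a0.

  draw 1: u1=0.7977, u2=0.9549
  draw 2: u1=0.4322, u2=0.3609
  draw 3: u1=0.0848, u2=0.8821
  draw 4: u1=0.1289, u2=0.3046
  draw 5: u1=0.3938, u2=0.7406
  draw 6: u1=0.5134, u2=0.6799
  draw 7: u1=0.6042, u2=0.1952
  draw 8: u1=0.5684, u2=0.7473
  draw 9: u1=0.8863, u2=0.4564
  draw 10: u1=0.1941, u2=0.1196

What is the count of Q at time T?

Q at T = 1

t=0.000: C=6 Z=8 R=7 Q=3 P=7
Draw 1: a1=5.712, a2=16.352, a3=8.280, a0=30.344; τ=−ln(0.7977)/30.344=0.007 → t=0.007; u2·a0=0.9549·30.344=28.975; a1+a2=22.064 < 28.975 ≤ a1+…+a3=30.344 → R3 fires; C=6 Z=7 R=7 Q=2 P=8
Draw 2: a1=3.332, a2=16.352, a3=4.830, a0=24.514; τ=−ln(0.4322)/24.514=0.034 → t=0.042; u2·a0=0.3609·24.514=8.847; a1=3.332 < 8.847 ≤ a1+a2=19.684 → R2 fires; C=6 Z=8 R=9 Q=2 P=7
Draw 3: a1=3.808, a2=16.352, a3=5.520, a0=25.680; τ=−ln(0.0848)/25.680=0.096 → t=0.138; u2·a0=0.8821·25.680=22.652; a1+a2=20.160 < 22.652 ≤ a1+…+a3=25.680 → R3 fires; C=6 Z=7 R=9 Q=1 P=8
Draw 4: a1=1.666, a2=16.352, a3=2.415, a0=20.433; τ=−ln(0.1289)/20.433=0.100 → t=0.238; u2·a0=0.3046·20.433=6.224; a1=1.666 < 6.224 ≤ a1+a2=18.018 → R2 fires; C=6 Z=8 R=11 Q=1 P=7
Draw 5: a1=1.904, a2=16.352, a3=2.760, a0=21.016; τ=−ln(0.3938)/21.016=0.044 → t=0.282; u2·a0=0.7406·21.016=15.564; a1=1.904 < 15.564 ≤ a1+a2=18.256 → R2 fires; C=6 Z=9 R=13 Q=1 P=6
Draw 6: a1=2.142, a2=15.768, a3=3.105, a0=21.015; τ=−ln(0.5134)/21.015=0.032 → t=0.314; u2·a0=0.6799·21.015=14.288; a1=2.142 < 14.288 ≤ a1+a2=17.910 → R2 fires; C=6 Z=10 R=15 Q=1 P=5
Draw 7: a1=2.380, a2=14.600, a3=3.450, a0=20.430; τ=−ln(0.6042)/20.430=0.025 → t=0.339; u2·a0=0.1952·20.430=3.988; a1=2.380 < 3.988 ≤ a1+a2=16.980 → R2 fires; C=6 Z=11 R=17 Q=1 P=4
Draw 8: a1=2.618, a2=12.848, a3=3.795, a0=19.261; τ=−ln(0.5684)/19.261=0.029 → t=0.368; u2·a0=0.7473·19.261=14.394; a1=2.618 < 14.394 ≤ a1+a2=15.466 → R2 fires; C=6 Z=12 R=19 Q=1 P=3
Draw 9: a1=2.856, a2=10.512, a3=4.140, a0=17.508; τ=−ln(0.8863)/17.508=0.007 → t=0.375; u2·a0=0.4564·17.508=7.991; a1=2.856 < 7.991 ≤ a1+a2=13.368 → R2 fires; C=6 Z=13 R=21 Q=1 P=2
Draw 10: a1=3.094, a2=7.592, a3=4.485, a0=15.171; τ=−ln(0.1941)/15.171=0.108 → t=0.483 > T=0.46: stop.
Read off Q at T=0.46: 1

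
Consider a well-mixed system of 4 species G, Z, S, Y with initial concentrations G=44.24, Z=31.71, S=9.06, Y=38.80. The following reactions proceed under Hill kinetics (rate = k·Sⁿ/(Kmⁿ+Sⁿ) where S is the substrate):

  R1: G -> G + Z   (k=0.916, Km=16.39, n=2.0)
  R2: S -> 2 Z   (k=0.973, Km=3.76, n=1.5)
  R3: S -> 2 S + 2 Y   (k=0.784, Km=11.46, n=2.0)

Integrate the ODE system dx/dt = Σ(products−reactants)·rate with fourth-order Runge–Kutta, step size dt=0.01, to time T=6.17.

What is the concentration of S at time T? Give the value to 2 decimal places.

RK4 with dt=0.01: 617 steps to T=6.17. Trajectory (selected grid times):
t=0.00: G=44.24 Z=31.71 S=9.06 Y=38.80
t=0.69: G=44.24 Z=33.32 S=8.74 Y=39.21
t=1.37: G=44.24 Z=34.89 S=8.42 Y=39.59
t=2.06: G=44.24 Z=36.47 S=8.09 Y=39.96
t=2.74: G=44.24 Z=38.02 S=7.76 Y=40.30
t=3.43: G=44.24 Z=39.57 S=7.43 Y=40.63
t=4.11: G=44.24 Z=41.08 S=7.10 Y=40.94
t=4.80: G=44.24 Z=42.60 S=6.76 Y=41.23
t=5.48: G=44.24 Z=44.07 S=6.43 Y=41.49
t=6.17: G=44.24 Z=45.54 S=6.10 Y=41.74
Read off S at T=6.17: 6.10

S at T = 6.10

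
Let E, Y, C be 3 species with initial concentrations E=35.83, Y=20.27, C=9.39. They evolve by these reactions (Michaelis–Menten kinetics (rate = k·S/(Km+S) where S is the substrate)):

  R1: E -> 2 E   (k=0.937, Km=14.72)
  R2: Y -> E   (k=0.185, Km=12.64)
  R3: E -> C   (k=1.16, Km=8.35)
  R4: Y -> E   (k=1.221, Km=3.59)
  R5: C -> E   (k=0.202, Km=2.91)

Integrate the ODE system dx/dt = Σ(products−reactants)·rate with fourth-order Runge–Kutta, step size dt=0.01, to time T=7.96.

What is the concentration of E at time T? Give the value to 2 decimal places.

E at T = 43.65

RK4 with dt=0.01: 796 steps to T=7.96. Trajectory (selected grid times):
t=0.00: E=35.83 Y=20.27 C=9.39
t=0.88: E=36.73 Y=19.26 C=10.08
t=1.77: E=37.64 Y=18.25 C=10.79
t=2.65: E=38.52 Y=17.26 C=11.48
t=3.54: E=39.41 Y=16.27 C=12.19
t=4.42: E=40.28 Y=15.31 C=12.89
t=5.31: E=41.15 Y=14.34 C=13.60
t=6.19: E=41.99 Y=13.41 C=14.30
t=7.08: E=42.83 Y=12.47 C=15.01
t=7.96: E=43.65 Y=11.56 C=15.72
Read off E at T=7.96: 43.65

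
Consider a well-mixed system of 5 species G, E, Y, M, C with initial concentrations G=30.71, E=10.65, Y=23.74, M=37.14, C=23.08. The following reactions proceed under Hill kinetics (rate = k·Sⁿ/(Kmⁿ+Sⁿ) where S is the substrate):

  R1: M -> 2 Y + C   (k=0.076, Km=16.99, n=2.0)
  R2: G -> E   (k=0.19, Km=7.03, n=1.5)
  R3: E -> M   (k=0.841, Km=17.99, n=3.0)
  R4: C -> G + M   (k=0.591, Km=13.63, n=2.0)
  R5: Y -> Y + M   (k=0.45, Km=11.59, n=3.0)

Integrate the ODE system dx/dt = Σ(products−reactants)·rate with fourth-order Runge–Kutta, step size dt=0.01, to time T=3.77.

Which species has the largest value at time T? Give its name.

RK4 with dt=0.01: 377 steps to T=3.77. Trajectory (selected grid times):
t=0.00: G=30.71 E=10.65 Y=23.74 M=37.14 C=23.08
t=0.42: G=30.82 E=10.66 Y=23.79 M=37.53 C=22.92
t=0.84: G=30.93 E=10.67 Y=23.85 M=37.91 C=22.77
t=1.26: G=31.04 E=10.68 Y=23.90 M=38.30 C=22.61
t=1.68: G=31.15 E=10.69 Y=23.95 M=38.69 C=22.46
t=2.09: G=31.26 E=10.70 Y=24.00 M=39.06 C=22.30
t=2.51: G=31.37 E=10.72 Y=24.06 M=39.45 C=22.15
t=2.93: G=31.48 E=10.73 Y=24.11 M=39.83 C=22.00
t=3.35: G=31.58 E=10.74 Y=24.17 M=40.22 C=21.85
t=3.77: G=31.69 E=10.75 Y=24.22 M=40.60 C=21.70
At T=3.77: G=31.69 E=10.75 Y=24.22 M=40.60 C=21.70; the largest is M.

Dominant species at T: M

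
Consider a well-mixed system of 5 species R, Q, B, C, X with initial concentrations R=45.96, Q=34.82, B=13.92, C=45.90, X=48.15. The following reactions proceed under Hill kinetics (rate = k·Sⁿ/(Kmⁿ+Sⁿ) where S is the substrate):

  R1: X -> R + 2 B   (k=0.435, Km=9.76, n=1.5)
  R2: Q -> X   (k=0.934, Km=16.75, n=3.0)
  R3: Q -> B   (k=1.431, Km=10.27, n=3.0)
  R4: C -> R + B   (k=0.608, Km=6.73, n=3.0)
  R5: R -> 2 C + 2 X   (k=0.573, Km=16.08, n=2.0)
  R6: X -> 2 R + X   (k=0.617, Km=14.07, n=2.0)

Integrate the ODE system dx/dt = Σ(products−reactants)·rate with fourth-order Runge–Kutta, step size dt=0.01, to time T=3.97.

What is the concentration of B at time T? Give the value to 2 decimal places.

RK4 with dt=0.01: 397 steps to T=3.97. Trajectory (selected grid times):
t=0.00: R=45.96 Q=34.82 B=13.92 C=45.90 X=48.15
t=0.44: R=46.68 Q=33.84 B=15.15 C=46.08 X=48.79
t=0.88: R=47.40 Q=32.86 B=16.38 C=46.27 X=49.43
t=1.32: R=48.12 Q=31.89 B=17.61 C=46.45 X=50.07
t=1.76: R=48.84 Q=30.93 B=18.84 C=46.64 X=50.71
t=2.21: R=49.57 Q=29.95 B=20.09 C=46.83 X=51.35
t=2.65: R=50.29 Q=28.99 B=21.32 C=47.03 X=51.98
t=3.09: R=51.01 Q=28.05 B=22.54 C=47.22 X=52.60
t=3.53: R=51.74 Q=27.12 B=23.76 C=47.41 X=53.22
t=3.97: R=52.46 Q=26.19 B=24.98 C=47.60 X=53.83
Read off B at T=3.97: 24.98

B at T = 24.98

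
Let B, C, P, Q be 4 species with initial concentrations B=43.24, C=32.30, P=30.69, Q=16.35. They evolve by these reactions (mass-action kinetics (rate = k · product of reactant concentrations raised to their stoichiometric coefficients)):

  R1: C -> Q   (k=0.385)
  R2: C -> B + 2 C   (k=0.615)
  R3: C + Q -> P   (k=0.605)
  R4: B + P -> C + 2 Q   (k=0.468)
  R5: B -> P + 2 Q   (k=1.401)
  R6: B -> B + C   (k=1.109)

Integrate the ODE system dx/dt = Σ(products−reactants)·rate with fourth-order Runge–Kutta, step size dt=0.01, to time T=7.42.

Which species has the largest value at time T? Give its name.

RK4 with dt=0.01: 742 steps to T=7.42. Trajectory (selected grid times):
t=0.00: B=43.24 C=32.30 P=30.69 Q=16.35
t=0.82: B=0.00 C=0.00 P=69.75 Q=30.86
t=1.65: B=0.00 C=0.00 P=69.75 Q=30.86
t=2.47: B=0.00 C=0.00 P=69.75 Q=30.86
t=3.30: B=0.00 C=0.00 P=69.75 Q=30.86
t=4.12: B=0.00 C=0.00 P=69.75 Q=30.86
t=4.95: B=0.00 C=0.00 P=69.75 Q=30.86
t=5.77: B=0.00 C=0.00 P=69.75 Q=30.86
t=6.60: B=0.00 C=0.00 P=69.75 Q=30.86
t=7.42: B=0.00 C=0.00 P=69.75 Q=30.86
At T=7.42: B=0.00 C=0.00 P=69.75 Q=30.86; the largest is P.

Dominant species at T: P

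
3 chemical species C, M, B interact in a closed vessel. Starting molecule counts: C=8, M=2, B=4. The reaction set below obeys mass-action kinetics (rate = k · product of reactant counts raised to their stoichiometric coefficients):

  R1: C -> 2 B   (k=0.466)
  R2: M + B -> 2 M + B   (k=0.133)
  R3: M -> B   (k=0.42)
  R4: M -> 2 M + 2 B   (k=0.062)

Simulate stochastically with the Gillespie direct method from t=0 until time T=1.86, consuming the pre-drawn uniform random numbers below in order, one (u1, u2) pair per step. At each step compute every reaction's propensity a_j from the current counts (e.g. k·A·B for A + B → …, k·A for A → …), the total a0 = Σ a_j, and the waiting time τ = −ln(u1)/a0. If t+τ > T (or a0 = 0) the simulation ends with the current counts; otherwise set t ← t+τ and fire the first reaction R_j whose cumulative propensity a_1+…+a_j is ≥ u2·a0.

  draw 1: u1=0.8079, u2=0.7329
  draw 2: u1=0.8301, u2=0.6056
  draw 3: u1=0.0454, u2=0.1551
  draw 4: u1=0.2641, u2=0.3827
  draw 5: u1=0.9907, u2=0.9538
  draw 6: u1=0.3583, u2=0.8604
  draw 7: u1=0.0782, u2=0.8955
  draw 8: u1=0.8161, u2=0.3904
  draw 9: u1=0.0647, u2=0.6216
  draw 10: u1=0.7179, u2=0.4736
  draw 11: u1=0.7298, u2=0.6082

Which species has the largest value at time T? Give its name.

t=0.000: C=8 M=2 B=4
Draw 1: a1=3.728, a2=1.064, a3=0.840, a4=0.124, a0=5.756; τ=−ln(0.8079)/5.756=0.037 → t=0.037; u2·a0=0.7329·5.756=4.219; a1=3.728 < 4.219 ≤ a1+a2=4.792 → R2 fires; C=8 M=3 B=4
Draw 2: a1=3.728, a2=1.596, a3=1.260, a4=0.186, a0=6.770; τ=−ln(0.8301)/6.770=0.028 → t=0.065; u2·a0=0.6056·6.770=4.100; a1=3.728 < 4.100 ≤ a1+a2=5.324 → R2 fires; C=8 M=4 B=4
Draw 3: a1=3.728, a2=2.128, a3=1.680, a4=0.248, a0=7.784; τ=−ln(0.0454)/7.784=0.397 → t=0.462; u2·a0=0.1551·7.784=1.207 ≤ a1=3.728 → R1 fires; C=7 M=4 B=6
Draw 4: a1=3.262, a2=3.192, a3=1.680, a4=0.248, a0=8.382; τ=−ln(0.2641)/8.382=0.159 → t=0.621; u2·a0=0.3827·8.382=3.208 ≤ a1=3.262 → R1 fires; C=6 M=4 B=8
Draw 5: a1=2.796, a2=4.256, a3=1.680, a4=0.248, a0=8.980; τ=−ln(0.9907)/8.980=0.001 → t=0.622; u2·a0=0.9538·8.980=8.565; a1+a2=7.052 < 8.565 ≤ a1+…+a3=8.732 → R3 fires; C=6 M=3 B=9
Draw 6: a1=2.796, a2=3.591, a3=1.260, a4=0.186, a0=7.833; τ=−ln(0.3583)/7.833=0.131 → t=0.753; u2·a0=0.8604·7.833=6.740; a1+a2=6.387 < 6.740 ≤ a1+…+a3=7.647 → R3 fires; C=6 M=2 B=10
Draw 7: a1=2.796, a2=2.660, a3=0.840, a4=0.124, a0=6.420; τ=−ln(0.0782)/6.420=0.397 → t=1.150; u2·a0=0.8955·6.420=5.749; a1+a2=5.456 < 5.749 ≤ a1+…+a3=6.296 → R3 fires; C=6 M=1 B=11
Draw 8: a1=2.796, a2=1.463, a3=0.420, a4=0.062, a0=4.741; τ=−ln(0.8161)/4.741=0.043 → t=1.193; u2·a0=0.3904·4.741=1.851 ≤ a1=2.796 → R1 fires; C=5 M=1 B=13
Draw 9: a1=2.330, a2=1.729, a3=0.420, a4=0.062, a0=4.541; τ=−ln(0.0647)/4.541=0.603 → t=1.796; u2·a0=0.6216·4.541=2.823; a1=2.330 < 2.823 ≤ a1+a2=4.059 → R2 fires; C=5 M=2 B=13
Draw 10: a1=2.330, a2=3.458, a3=0.840, a4=0.124, a0=6.752; τ=−ln(0.7179)/6.752=0.049 → t=1.845; u2·a0=0.4736·6.752=3.198; a1=2.330 < 3.198 ≤ a1+a2=5.788 → R2 fires; C=5 M=3 B=13
Draw 11: a1=2.330, a2=5.187, a3=1.260, a4=0.186, a0=8.963; τ=−ln(0.7298)/8.963=0.035 → t=1.880 > T=1.86: stop.
At T=1.86: C=5 M=3 B=13; the largest is B.

Dominant species at T: B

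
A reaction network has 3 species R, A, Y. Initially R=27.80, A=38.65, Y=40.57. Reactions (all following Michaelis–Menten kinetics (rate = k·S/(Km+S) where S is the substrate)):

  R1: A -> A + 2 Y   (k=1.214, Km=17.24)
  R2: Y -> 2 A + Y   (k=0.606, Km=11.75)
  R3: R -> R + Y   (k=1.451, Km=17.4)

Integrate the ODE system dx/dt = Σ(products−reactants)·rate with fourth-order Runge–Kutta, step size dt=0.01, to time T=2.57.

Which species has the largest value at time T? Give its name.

RK4 with dt=0.01: 257 steps to T=2.57. Trajectory (selected grid times):
t=0.00: R=27.80 A=38.65 Y=40.57
t=0.29: R=27.80 A=38.92 Y=41.32
t=0.57: R=27.80 A=39.19 Y=42.04
t=0.86: R=27.80 A=39.46 Y=42.79
t=1.14: R=27.80 A=39.73 Y=43.51
t=1.43: R=27.80 A=40.01 Y=44.26
t=1.71: R=27.80 A=40.28 Y=44.99
t=2.00: R=27.80 A=40.55 Y=45.74
t=2.28: R=27.80 A=40.83 Y=46.47
t=2.57: R=27.80 A=41.11 Y=47.22
At T=2.57: R=27.80 A=41.11 Y=47.22; the largest is Y.

Dominant species at T: Y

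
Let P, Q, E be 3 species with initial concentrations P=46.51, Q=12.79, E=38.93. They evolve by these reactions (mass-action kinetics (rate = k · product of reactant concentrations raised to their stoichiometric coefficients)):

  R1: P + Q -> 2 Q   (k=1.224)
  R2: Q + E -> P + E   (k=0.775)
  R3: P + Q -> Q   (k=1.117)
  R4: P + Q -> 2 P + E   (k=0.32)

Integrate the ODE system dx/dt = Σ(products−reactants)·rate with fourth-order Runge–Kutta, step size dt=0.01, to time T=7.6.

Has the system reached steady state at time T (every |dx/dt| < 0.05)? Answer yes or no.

RK4 with dt=0.01: 760 steps to T=7.6. Trajectory (selected grid times):
t=0.00: P=46.51 Q=12.79 E=38.93
t=0.84: P=20.35 Q=0.00 E=50.09
t=1.69: P=20.35 Q=0.00 E=50.09
t=2.53: P=20.35 Q=0.00 E=50.09
t=3.38: P=20.35 Q=0.00 E=50.09
t=4.22: P=20.35 Q=0.00 E=50.09
t=5.07: P=20.35 Q=0.00 E=50.09
t=5.91: P=20.35 Q=0.00 E=50.09
t=6.76: P=20.35 Q=0.00 E=50.09
t=7.60: P=20.35 Q=0.00 E=50.09
Rates at T: R1=0.0000, R2=0.0000, R3=0.0000, R4=0.0000
dx/dt at T (Σ net stoichiometry × rate): P=-0.0000, Q=-0.0000, E=+0.0000
Largest |dx/dt| is |-0.0000| (Q) < 0.05 → steady.

Steady state at T: yes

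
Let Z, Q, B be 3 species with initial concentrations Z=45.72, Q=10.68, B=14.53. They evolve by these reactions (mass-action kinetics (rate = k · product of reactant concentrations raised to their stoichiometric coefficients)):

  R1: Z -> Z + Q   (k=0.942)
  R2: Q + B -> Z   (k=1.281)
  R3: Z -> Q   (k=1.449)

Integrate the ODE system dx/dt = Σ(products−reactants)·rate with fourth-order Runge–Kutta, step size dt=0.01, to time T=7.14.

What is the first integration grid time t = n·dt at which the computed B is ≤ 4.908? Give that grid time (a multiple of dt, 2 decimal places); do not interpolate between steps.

RK4 with dt=0.01: 714 steps to T=7.14. Trajectory (selected grid times):
t=0.00: Z=45.72 Q=10.68 B=14.53
t=0.08: Z=49.36 Q=10.68 B=5.28
t=0.09: Z=49.34 Q=11.17 B=4.59
t=0.79: Z=19.70 Q=63.06 B=0.00
t=1.59: Z=6.18 Q=85.37 B=0.00
t=2.38: Z=1.97 Q=92.32 B=0.00
t=3.17: Z=0.63 Q=94.54 B=0.00
t=3.97: Z=0.20 Q=95.24 B=0.00
t=4.76: Z=0.06 Q=95.47 B=0.00
t=5.55: Z=0.02 Q=95.54 B=0.00
t=6.35: Z=0.01 Q=95.56 B=0.00
t=7.14: Z=0.00 Q=95.57 B=0.00
B(0.08)=5.284 > 4.908 but B(0.09)=4.594 ≤ 4.908, so the first grid time is t=0.09.

Threshold first reached at t = 0.09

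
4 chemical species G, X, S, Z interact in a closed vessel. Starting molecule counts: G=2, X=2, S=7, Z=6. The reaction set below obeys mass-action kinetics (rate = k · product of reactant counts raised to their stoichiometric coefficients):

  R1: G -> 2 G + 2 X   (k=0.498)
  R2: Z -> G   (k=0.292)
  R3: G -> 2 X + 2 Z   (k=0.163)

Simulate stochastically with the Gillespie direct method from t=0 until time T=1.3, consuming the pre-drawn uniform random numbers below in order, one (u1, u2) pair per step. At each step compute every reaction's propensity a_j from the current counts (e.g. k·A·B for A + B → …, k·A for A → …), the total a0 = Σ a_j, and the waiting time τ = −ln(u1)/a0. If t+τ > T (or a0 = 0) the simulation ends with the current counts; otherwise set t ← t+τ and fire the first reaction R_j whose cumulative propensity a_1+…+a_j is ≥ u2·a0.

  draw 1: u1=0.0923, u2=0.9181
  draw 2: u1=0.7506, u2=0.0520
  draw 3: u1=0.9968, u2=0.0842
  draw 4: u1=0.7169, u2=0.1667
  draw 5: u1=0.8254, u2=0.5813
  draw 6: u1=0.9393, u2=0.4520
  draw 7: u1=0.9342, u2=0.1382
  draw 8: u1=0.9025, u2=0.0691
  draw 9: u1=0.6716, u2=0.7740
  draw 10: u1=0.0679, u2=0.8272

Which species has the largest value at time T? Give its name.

Dominant species at T: X

t=0.000: G=2 X=2 S=7 Z=6
Draw 1: a1=0.996, a2=1.752, a3=0.326, a0=3.074; τ=−ln(0.0923)/3.074=0.775 → t=0.775; u2·a0=0.9181·3.074=2.822; a1+a2=2.748 < 2.822 ≤ a1+…+a3=3.074 → R3 fires; G=1 X=4 S=7 Z=8
Draw 2: a1=0.498, a2=2.336, a3=0.163, a0=2.997; τ=−ln(0.7506)/2.997=0.096 → t=0.871; u2·a0=0.0520·2.997=0.156 ≤ a1=0.498 → R1 fires; G=2 X=6 S=7 Z=8
Draw 3: a1=0.996, a2=2.336, a3=0.326, a0=3.658; τ=−ln(0.9968)/3.658=0.001 → t=0.872; u2·a0=0.0842·3.658=0.308 ≤ a1=0.996 → R1 fires; G=3 X=8 S=7 Z=8
Draw 4: a1=1.494, a2=2.336, a3=0.489, a0=4.319; τ=−ln(0.7169)/4.319=0.077 → t=0.949; u2·a0=0.1667·4.319=0.720 ≤ a1=1.494 → R1 fires; G=4 X=10 S=7 Z=8
Draw 5: a1=1.992, a2=2.336, a3=0.652, a0=4.980; τ=−ln(0.8254)/4.980=0.039 → t=0.987; u2·a0=0.5813·4.980=2.895; a1=1.992 < 2.895 ≤ a1+a2=4.328 → R2 fires; G=5 X=10 S=7 Z=7
Draw 6: a1=2.490, a2=2.044, a3=0.815, a0=5.349; τ=−ln(0.9393)/5.349=0.012 → t=0.999; u2·a0=0.4520·5.349=2.418 ≤ a1=2.490 → R1 fires; G=6 X=12 S=7 Z=7
Draw 7: a1=2.988, a2=2.044, a3=0.978, a0=6.010; τ=−ln(0.9342)/6.010=0.011 → t=1.010; u2·a0=0.1382·6.010=0.831 ≤ a1=2.988 → R1 fires; G=7 X=14 S=7 Z=7
Draw 8: a1=3.486, a2=2.044, a3=1.141, a0=6.671; τ=−ln(0.9025)/6.671=0.015 → t=1.026; u2·a0=0.0691·6.671=0.461 ≤ a1=3.486 → R1 fires; G=8 X=16 S=7 Z=7
Draw 9: a1=3.984, a2=2.044, a3=1.304, a0=7.332; τ=−ln(0.6716)/7.332=0.054 → t=1.080; u2·a0=0.7740·7.332=5.675; a1=3.984 < 5.675 ≤ a1+a2=6.028 → R2 fires; G=9 X=16 S=7 Z=6
Draw 10: a1=4.482, a2=1.752, a3=1.467, a0=7.701; τ=−ln(0.0679)/7.701=0.349 → t=1.429 > T=1.3: stop.
At T=1.3: G=9 X=16 S=7 Z=6; the largest is X.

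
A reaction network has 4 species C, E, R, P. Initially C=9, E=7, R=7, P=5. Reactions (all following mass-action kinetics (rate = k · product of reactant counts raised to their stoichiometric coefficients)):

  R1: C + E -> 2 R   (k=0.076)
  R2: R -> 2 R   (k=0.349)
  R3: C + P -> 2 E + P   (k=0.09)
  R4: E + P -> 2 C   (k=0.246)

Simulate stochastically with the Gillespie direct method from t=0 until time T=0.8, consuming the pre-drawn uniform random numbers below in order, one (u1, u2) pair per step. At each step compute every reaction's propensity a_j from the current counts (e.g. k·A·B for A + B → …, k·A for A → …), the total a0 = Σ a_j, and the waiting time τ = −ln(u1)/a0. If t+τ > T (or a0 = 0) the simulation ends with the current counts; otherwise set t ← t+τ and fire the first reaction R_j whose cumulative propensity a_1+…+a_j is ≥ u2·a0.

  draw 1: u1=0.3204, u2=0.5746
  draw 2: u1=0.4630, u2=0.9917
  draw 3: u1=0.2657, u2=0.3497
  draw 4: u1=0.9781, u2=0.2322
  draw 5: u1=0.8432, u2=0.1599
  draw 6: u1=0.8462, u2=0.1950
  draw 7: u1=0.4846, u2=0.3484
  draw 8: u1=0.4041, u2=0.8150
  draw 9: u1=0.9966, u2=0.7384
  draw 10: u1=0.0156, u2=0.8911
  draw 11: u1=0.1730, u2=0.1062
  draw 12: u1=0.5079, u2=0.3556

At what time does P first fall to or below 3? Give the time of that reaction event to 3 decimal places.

Threshold first reached at t = 0.102

t=0.000: C=9 E=7 R=7 P=5
Draw 1: a1=4.788, a2=2.443, a3=4.050, a4=8.610, a0=19.891; τ=−ln(0.3204)/19.891=0.057 → t=0.057; u2·a0=0.5746·19.891=11.429; a1+…+a3=11.281 < 11.429 ≤ a1+…+a4=19.891 → R4 fires; C=11 E=6 R=7 P=4
Draw 2: a1=5.016, a2=2.443, a3=3.960, a4=5.904, a0=17.323; τ=−ln(0.4630)/17.323=0.044 → t=0.102; u2·a0=0.9917·17.323=17.179; a1+…+a3=11.419 < 17.179 ≤ a1+…+a4=17.323 → R4 fires; C=13 E=5 R=7 P=3
Draw 3: a1=4.940, a2=2.443, a3=3.510, a4=3.690, a0=14.583; τ=−ln(0.2657)/14.583=0.091 → t=0.193; u2·a0=0.3497·14.583=5.100; a1=4.940 < 5.100 ≤ a1+a2=7.383 → R2 fires; C=13 E=5 R=8 P=3
Draw 4: a1=4.940, a2=2.792, a3=3.510, a4=3.690, a0=14.932; τ=−ln(0.9781)/14.932=0.001 → t=0.194; u2·a0=0.2322·14.932=3.467 ≤ a1=4.940 → R1 fires; C=12 E=4 R=10 P=3
Draw 5: a1=3.648, a2=3.490, a3=3.240, a4=2.952, a0=13.330; τ=−ln(0.8432)/13.330=0.013 → t=0.207; u2·a0=0.1599·13.330=2.131 ≤ a1=3.648 → R1 fires; C=11 E=3 R=12 P=3
Draw 6: a1=2.508, a2=4.188, a3=2.970, a4=2.214, a0=11.880; τ=−ln(0.8462)/11.880=0.014 → t=0.221; u2·a0=0.1950·11.880=2.317 ≤ a1=2.508 → R1 fires; C=10 E=2 R=14 P=3
Draw 7: a1=1.520, a2=4.886, a3=2.700, a4=1.476, a0=10.582; τ=−ln(0.4846)/10.582=0.068 → t=0.289; u2·a0=0.3484·10.582=3.687; a1=1.520 < 3.687 ≤ a1+a2=6.406 → R2 fires; C=10 E=2 R=15 P=3
Draw 8: a1=1.520, a2=5.235, a3=2.700, a4=1.476, a0=10.931; τ=−ln(0.4041)/10.931=0.083 → t=0.372; u2·a0=0.8150·10.931=8.909; a1+a2=6.755 < 8.909 ≤ a1+…+a3=9.455 → R3 fires; C=9 E=4 R=15 P=3
Draw 9: a1=2.736, a2=5.235, a3=2.430, a4=2.952, a0=13.353; τ=−ln(0.9966)/13.353=0.000 → t=0.372; u2·a0=0.7384·13.353=9.860; a1+a2=7.971 < 9.860 ≤ a1+…+a3=10.401 → R3 fires; C=8 E=6 R=15 P=3
Draw 10: a1=3.648, a2=5.235, a3=2.160, a4=4.428, a0=15.471; τ=−ln(0.0156)/15.471=0.269 → t=0.641; u2·a0=0.8911·15.471=13.786; a1+…+a3=11.043 < 13.786 ≤ a1+…+a4=15.471 → R4 fires; C=10 E=5 R=15 P=2
Draw 11: a1=3.800, a2=5.235, a3=1.800, a4=2.460, a0=13.295; τ=−ln(0.1730)/13.295=0.132 → t=0.773; u2·a0=0.1062·13.295=1.412 ≤ a1=3.800 → R1 fires; C=9 E=4 R=17 P=2
Draw 12: a1=2.736, a2=5.933, a3=1.620, a4=1.968, a0=12.257; τ=−ln(0.5079)/12.257=0.055 → t=0.829 > T=0.8: stop.
P first becomes ≤ 3 when it reaches 3 at the event at t=0.102.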